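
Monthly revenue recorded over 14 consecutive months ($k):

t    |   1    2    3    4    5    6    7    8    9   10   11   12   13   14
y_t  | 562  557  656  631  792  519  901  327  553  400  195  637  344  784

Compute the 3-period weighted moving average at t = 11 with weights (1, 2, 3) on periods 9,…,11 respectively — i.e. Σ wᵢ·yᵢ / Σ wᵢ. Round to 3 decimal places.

323.000

Weighted sum: 1·553 + 2·400 + 3·195 = 553 + 800 + 585 = 1938
Weight total: 1 + 2 + 3 = 6
WMA = 1938 / 6 = 323.000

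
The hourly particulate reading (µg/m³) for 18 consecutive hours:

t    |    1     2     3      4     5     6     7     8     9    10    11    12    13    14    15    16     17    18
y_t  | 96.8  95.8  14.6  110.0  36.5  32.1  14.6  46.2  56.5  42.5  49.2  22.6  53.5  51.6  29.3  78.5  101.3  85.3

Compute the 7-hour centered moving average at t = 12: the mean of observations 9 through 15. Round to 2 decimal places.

43.60

Sum of periods 9–15: 56.5 + 42.5 + 49.2 + 22.6 + 53.5 + 51.6 + 29.3 = 305.2
Divide by 7: 305.2 / 7 = 43.60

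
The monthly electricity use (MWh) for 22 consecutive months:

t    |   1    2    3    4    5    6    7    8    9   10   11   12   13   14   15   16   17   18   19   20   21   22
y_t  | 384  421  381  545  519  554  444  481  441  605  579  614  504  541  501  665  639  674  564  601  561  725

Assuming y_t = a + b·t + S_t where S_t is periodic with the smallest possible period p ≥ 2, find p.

6

First differences y_{t+1} − y_t: 37, -40, 164, -26, 35, -110, 37, -40, 164, -26, 35, -110, 37, -40, …
The difference pattern repeats every 6 terms and not for any smaller step, so p = 6.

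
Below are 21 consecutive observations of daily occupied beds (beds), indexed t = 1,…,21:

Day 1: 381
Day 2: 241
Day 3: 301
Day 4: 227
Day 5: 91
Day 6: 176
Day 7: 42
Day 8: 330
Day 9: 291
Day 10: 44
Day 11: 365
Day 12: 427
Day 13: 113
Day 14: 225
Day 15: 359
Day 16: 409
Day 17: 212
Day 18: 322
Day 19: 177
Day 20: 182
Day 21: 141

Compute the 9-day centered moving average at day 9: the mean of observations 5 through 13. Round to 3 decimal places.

Sum of periods 5–13: 91 + 176 + 42 + 330 + 291 + 44 + 365 + 427 + 113 = 1879
Divide by 9: 1879 / 9 = 208.778

208.778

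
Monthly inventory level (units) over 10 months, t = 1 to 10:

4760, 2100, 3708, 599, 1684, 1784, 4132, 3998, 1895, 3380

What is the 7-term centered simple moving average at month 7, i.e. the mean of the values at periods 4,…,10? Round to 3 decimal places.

2496.000

Sum of periods 4–10: 599 + 1684 + 1784 + 4132 + 3998 + 1895 + 3380 = 17472
Divide by 7: 17472 / 7 = 2496.000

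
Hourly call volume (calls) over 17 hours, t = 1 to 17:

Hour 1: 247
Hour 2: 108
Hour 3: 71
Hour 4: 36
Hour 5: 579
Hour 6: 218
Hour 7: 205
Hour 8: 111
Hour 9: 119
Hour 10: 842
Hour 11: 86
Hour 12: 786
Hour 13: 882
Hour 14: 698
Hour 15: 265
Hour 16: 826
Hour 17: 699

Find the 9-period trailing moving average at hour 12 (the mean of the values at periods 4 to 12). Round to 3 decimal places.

331.333

Sum of periods 4–12: 36 + 579 + 218 + 205 + 111 + 119 + 842 + 86 + 786 = 2982
Divide by 9: 2982 / 9 = 331.333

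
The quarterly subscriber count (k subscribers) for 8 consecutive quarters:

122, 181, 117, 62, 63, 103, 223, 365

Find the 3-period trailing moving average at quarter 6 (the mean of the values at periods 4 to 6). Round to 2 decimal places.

Sum of periods 4–6: 62 + 63 + 103 = 228
Divide by 3: 228 / 3 = 76.00

76.00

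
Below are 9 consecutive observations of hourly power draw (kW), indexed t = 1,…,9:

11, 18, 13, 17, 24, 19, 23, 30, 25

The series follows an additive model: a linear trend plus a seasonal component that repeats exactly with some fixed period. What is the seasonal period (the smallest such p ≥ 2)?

3

First differences y_{t+1} − y_t: 7, -5, 4, 7, -5, 4, 7, -5, …
The difference pattern repeats every 3 terms and not for any smaller step, so p = 3.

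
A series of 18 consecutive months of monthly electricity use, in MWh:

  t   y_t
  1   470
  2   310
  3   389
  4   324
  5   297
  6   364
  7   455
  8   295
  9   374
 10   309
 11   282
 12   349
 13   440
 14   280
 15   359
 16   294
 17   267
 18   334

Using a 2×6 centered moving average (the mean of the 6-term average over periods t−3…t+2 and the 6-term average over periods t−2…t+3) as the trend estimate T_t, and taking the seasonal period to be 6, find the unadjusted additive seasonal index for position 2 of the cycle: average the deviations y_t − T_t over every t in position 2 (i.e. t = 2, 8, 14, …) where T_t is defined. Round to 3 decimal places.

-52.750

Season position 2 occurs at t = 8, 14 (where T_t is defined).
t=8: T_8 = 347.75000; y_8 − T_8 = 295 − 347.75000 = -52.75000
t=14: T_14 = 332.75000; y_14 − T_14 = 280 − 332.75000 = -52.75000
Mean deviation: (-52.75000 + -52.75000) / 2 = -52.750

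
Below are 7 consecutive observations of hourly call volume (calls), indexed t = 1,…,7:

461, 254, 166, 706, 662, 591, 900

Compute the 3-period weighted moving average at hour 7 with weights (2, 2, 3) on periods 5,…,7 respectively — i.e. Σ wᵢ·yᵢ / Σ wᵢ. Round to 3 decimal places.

Weighted sum: 2·662 + 2·591 + 3·900 = 1324 + 1182 + 2700 = 5206
Weight total: 2 + 2 + 3 = 7
WMA = 5206 / 7 = 743.714

743.714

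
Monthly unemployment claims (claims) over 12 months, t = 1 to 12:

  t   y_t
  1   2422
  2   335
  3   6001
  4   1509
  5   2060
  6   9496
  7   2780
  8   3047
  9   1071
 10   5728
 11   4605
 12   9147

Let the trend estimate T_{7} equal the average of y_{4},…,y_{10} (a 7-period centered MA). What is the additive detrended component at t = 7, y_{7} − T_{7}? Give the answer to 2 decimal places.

Trend T_7 = (1509 + 2060 + 9496 + 2780 + 3047 + 1071 + 5728) / 7 = 25691/7 = 3670.1429
Detrended value: 2780 − 3670.1429 = -890.14

-890.14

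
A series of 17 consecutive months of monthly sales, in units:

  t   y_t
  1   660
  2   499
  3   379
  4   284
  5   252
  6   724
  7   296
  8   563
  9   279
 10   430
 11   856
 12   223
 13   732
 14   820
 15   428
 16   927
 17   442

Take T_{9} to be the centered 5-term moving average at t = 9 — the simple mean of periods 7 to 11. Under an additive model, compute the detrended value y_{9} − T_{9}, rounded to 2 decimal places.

-205.80

Trend T_9 = (296 + 563 + 279 + 430 + 856) / 5 = 2424/5 = 484.8000
Detrended value: 279 − 484.8000 = -205.80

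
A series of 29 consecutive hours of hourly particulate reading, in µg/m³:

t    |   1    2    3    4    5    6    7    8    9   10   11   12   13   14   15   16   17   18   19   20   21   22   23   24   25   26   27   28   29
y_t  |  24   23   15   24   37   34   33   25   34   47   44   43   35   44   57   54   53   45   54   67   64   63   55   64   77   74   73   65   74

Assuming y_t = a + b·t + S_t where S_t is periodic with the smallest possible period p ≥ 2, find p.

First differences y_{t+1} − y_t: -1, -8, 9, 13, -3, -1, -8, 9, 13, -3, -1, -8, …
The difference pattern repeats every 5 terms and not for any smaller step, so p = 5.

5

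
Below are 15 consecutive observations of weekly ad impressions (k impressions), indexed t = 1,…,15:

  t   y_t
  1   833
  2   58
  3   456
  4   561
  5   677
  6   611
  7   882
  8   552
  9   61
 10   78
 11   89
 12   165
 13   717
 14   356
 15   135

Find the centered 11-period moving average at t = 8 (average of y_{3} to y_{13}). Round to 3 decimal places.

440.818

Sum of periods 3–13: 456 + 561 + 677 + 611 + 882 + 552 + 61 + 78 + 89 + 165 + 717 = 4849
Divide by 11: 4849 / 11 = 440.818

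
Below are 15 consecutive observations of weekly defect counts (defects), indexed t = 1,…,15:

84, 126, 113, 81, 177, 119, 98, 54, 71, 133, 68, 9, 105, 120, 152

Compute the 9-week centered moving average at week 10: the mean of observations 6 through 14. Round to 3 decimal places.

Sum of periods 6–14: 119 + 98 + 54 + 71 + 133 + 68 + 9 + 105 + 120 = 777
Divide by 9: 777 / 9 = 86.333

86.333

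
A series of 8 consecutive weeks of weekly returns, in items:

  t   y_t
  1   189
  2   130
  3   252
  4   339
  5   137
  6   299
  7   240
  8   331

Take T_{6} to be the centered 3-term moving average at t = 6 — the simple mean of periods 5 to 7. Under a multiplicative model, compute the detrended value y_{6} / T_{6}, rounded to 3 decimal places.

1.327

Trend T_6 = (137 + 299 + 240) / 3 = 676/3 = 225.33333
Ratio to trend: 299 / 225.33333 = 1.327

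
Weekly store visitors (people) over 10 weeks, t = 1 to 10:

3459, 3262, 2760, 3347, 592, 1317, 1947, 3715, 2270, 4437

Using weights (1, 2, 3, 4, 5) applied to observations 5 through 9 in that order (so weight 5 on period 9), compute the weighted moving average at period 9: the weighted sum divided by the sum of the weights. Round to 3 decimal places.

2351.800

Weighted sum: 1·592 + 2·1317 + 3·1947 + 4·3715 + 5·2270 = 592 + 2634 + 5841 + 14860 + 11350 = 35277
Weight total: 1 + 2 + 3 + 4 + 5 = 15
WMA = 35277 / 15 = 2351.800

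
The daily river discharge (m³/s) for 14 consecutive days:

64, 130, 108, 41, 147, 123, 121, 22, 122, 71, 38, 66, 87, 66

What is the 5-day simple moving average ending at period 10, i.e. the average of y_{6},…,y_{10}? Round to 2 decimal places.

91.80

Sum of periods 6–10: 123 + 121 + 22 + 122 + 71 = 459
Divide by 5: 459 / 5 = 91.80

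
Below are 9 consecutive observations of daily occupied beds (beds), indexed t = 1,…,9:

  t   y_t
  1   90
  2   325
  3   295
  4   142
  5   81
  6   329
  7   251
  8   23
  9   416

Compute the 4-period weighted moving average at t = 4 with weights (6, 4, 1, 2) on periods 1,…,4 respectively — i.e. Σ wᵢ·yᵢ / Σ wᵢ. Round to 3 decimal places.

Weighted sum: 6·90 + 4·325 + 1·295 + 2·142 = 540 + 1300 + 295 + 284 = 2419
Weight total: 6 + 4 + 1 + 2 = 13
WMA = 2419 / 13 = 186.077

186.077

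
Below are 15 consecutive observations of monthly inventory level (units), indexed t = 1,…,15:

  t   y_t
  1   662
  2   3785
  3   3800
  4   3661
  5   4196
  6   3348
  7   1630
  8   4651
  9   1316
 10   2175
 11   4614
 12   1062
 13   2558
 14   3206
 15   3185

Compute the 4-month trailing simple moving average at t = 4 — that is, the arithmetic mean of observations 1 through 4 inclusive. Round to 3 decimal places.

Sum of periods 1–4: 662 + 3785 + 3800 + 3661 = 11908
Divide by 4: 11908 / 4 = 2977.000

2977.000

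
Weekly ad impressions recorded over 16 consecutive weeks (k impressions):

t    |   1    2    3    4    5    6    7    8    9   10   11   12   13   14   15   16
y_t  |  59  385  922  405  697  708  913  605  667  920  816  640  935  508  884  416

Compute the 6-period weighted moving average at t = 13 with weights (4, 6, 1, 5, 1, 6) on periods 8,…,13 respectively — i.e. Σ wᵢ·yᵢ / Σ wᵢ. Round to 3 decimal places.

Weighted sum: 4·605 + 6·667 + 1·920 + 5·816 + 1·640 + 6·935 = 2420 + 4002 + 920 + 4080 + 640 + 5610 = 17672
Weight total: 4 + 6 + 1 + 5 + 1 + 6 = 23
WMA = 17672 / 23 = 768.348

768.348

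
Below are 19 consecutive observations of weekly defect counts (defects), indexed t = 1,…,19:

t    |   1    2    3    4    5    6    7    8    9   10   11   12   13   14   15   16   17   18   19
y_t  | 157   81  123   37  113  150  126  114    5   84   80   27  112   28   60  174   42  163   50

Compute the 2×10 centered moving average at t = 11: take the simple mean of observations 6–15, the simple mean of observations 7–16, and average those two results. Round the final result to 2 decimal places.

Sum over 6–15: 150 + 126 + 114 + 5 + 84 + 80 + 27 + 112 + 28 + 60 = 786
Sum over 7–16: 126 + 114 + 5 + 84 + 80 + 27 + 112 + 28 + 60 + 174 = 810
CMA at t=11 = (786 + 810) / (2·10) = 1596 / 20 = 79.80

79.80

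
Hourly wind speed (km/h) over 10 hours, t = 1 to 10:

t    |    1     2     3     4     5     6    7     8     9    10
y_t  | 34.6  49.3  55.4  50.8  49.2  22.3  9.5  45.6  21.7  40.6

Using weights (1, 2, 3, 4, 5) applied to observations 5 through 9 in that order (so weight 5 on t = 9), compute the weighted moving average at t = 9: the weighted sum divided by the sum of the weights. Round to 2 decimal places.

27.55

Weighted sum: 1·49.2 + 2·22.3 + 3·9.5 + 4·45.6 + 5·21.7 = 49.2 + 44.6 + 28.5 + 182.4 + 108.5 = 413.2
Weight total: 1 + 2 + 3 + 4 + 5 = 15
WMA = 413.2 / 15 = 27.55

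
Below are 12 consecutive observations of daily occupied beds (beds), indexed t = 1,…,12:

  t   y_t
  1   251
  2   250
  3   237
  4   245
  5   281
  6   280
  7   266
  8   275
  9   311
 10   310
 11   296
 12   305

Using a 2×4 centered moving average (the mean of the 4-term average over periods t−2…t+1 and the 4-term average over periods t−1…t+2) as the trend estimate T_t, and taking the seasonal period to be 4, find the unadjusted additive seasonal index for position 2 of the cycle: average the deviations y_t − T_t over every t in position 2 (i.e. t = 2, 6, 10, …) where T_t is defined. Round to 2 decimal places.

Season position 2 occurs at t = 6, 10 (where T_t is defined).
t=6: T_6 = 271.7500; y_6 − T_6 = 280 − 271.7500 = 8.2500
t=10: T_10 = 301.7500; y_10 − T_10 = 310 − 301.7500 = 8.2500
Mean deviation: (8.2500 + 8.2500) / 2 = 8.25

8.25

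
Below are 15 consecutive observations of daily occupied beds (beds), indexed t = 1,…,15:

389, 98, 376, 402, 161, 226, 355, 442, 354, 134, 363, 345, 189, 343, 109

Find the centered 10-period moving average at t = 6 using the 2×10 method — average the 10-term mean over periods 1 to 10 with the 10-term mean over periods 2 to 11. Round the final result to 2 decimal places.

292.40

Sum over 1–10: 389 + 98 + 376 + 402 + 161 + 226 + 355 + 442 + 354 + 134 = 2937
Sum over 2–11: 98 + 376 + 402 + 161 + 226 + 355 + 442 + 354 + 134 + 363 = 2911
CMA at t=6 = (2937 + 2911) / (2·10) = 5848 / 20 = 292.40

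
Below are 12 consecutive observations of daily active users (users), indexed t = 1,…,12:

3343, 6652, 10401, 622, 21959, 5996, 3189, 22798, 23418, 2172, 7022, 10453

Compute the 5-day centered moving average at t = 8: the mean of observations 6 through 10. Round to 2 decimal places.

Sum of periods 6–10: 5996 + 3189 + 22798 + 23418 + 2172 = 57573
Divide by 5: 57573 / 5 = 11514.60

11514.60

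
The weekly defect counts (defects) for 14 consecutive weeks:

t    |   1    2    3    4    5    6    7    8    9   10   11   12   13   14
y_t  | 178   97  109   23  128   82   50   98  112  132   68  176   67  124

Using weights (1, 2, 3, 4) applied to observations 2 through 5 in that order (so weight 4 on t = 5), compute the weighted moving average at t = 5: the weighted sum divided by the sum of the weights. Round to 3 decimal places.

89.600

Weighted sum: 1·97 + 2·109 + 3·23 + 4·128 = 97 + 218 + 69 + 512 = 896
Weight total: 1 + 2 + 3 + 4 = 10
WMA = 896 / 10 = 89.600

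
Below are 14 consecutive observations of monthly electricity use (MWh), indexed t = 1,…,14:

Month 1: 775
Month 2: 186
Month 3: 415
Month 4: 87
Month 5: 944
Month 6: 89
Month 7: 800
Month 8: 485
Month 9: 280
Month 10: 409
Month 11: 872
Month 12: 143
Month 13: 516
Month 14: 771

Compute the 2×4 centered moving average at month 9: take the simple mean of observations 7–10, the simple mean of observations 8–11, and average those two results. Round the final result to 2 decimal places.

Sum over 7–10: 800 + 485 + 280 + 409 = 1974
Sum over 8–11: 485 + 280 + 409 + 872 = 2046
CMA at t=9 = (1974 + 2046) / (2·4) = 4020 / 8 = 502.50

502.50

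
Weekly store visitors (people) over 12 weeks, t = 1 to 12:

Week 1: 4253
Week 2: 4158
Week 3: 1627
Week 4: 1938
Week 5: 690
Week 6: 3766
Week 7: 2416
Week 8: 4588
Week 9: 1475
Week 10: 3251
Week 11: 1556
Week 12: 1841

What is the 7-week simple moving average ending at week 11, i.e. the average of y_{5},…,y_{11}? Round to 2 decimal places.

2534.57

Sum of periods 5–11: 690 + 3766 + 2416 + 4588 + 1475 + 3251 + 1556 = 17742
Divide by 7: 17742 / 7 = 2534.57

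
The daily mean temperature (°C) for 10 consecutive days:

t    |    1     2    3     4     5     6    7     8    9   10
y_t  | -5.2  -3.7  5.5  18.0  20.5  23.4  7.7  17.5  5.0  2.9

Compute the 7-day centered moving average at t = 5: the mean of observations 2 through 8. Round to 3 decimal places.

Sum of periods 2–8: (-3.7) + 5.5 + 18.0 + 20.5 + 23.4 + 7.7 + 17.5 = 88.9
Divide by 7: 88.9 / 7 = 12.700

12.700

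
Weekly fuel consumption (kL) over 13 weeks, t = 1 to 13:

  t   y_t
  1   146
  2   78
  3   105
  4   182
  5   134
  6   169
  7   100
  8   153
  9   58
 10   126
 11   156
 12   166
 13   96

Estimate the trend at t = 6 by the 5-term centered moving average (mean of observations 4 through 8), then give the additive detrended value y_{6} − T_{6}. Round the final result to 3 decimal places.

21.400

Trend T_6 = (182 + 134 + 169 + 100 + 153) / 5 = 738/5 = 147.60000
Detrended value: 169 − 147.60000 = 21.400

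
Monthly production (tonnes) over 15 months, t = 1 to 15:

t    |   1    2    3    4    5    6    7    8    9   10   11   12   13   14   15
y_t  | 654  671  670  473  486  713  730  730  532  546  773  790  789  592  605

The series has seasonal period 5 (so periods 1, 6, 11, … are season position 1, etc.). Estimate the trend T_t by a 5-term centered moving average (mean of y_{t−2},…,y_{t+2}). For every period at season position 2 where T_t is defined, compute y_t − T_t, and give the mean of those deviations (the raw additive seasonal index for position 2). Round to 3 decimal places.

91.900

Season position 2 occurs at t = 7, 12 (where T_t is defined).
t=7: T_7 = 638.20000; y_7 − T_7 = 730 − 638.20000 = 91.80000
t=12: T_12 = 698.00000; y_12 − T_12 = 790 − 698.00000 = 92.00000
Mean deviation: (91.80000 + 92.00000) / 2 = 91.900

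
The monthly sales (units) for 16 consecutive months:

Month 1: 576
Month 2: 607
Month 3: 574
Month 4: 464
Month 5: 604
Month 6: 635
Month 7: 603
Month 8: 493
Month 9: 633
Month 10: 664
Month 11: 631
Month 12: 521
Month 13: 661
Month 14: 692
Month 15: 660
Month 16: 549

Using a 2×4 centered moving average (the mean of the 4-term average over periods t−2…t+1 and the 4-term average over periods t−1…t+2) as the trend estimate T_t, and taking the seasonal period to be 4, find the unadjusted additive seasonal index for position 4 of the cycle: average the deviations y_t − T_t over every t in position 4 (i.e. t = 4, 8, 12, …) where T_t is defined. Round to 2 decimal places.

-101.71

Season position 4 occurs at t = 4, 8, 12 (where T_t is defined).
t=4: T_4 = 565.7500; y_4 − T_4 = 464 − 565.7500 = -101.7500
t=8: T_8 = 594.6250; y_8 − T_8 = 493 − 594.6250 = -101.6250
t=12: T_12 = 622.7500; y_12 − T_12 = 521 − 622.7500 = -101.7500
Mean deviation: (-101.7500 + -101.6250 + -101.7500) / 3 = -101.71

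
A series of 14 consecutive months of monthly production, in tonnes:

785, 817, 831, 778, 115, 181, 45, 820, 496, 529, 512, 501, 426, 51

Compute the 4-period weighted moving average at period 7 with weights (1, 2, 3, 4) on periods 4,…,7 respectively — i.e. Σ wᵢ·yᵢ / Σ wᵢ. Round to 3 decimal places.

Weighted sum: 1·778 + 2·115 + 3·181 + 4·45 = 778 + 230 + 543 + 180 = 1731
Weight total: 1 + 2 + 3 + 4 = 10
WMA = 1731 / 10 = 173.100

173.100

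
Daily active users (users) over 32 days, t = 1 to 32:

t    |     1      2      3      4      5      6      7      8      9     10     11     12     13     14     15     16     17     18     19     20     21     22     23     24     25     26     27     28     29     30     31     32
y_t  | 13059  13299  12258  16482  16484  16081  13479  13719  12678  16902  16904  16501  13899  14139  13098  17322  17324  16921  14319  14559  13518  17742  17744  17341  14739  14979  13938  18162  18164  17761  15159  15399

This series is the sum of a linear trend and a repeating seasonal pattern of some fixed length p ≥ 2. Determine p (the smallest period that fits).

First differences y_{t+1} − y_t: 240, -1041, 4224, 2, -403, -2602, 240, -1041, 4224, 2, -403, -2602, 240, -1041, …
The difference pattern repeats every 6 terms and not for any smaller step, so p = 6.

6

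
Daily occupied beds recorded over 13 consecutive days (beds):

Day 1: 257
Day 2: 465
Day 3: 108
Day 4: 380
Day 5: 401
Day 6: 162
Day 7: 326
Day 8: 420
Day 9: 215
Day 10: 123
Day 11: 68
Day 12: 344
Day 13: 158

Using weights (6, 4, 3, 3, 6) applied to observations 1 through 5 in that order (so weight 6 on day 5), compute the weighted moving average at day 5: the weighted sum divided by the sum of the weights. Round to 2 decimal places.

330.55

Weighted sum: 6·257 + 4·465 + 3·108 + 3·380 + 6·401 = 1542 + 1860 + 324 + 1140 + 2406 = 7272
Weight total: 6 + 4 + 3 + 3 + 6 = 22
WMA = 7272 / 22 = 330.55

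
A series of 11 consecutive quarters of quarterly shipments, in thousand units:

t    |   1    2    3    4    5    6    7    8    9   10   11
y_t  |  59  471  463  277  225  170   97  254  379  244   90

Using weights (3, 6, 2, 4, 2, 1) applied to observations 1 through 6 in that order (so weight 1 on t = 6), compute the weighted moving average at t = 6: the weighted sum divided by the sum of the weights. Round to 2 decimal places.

Weighted sum: 3·59 + 6·471 + 2·463 + 4·277 + 2·225 + 1·170 = 177 + 2826 + 926 + 1108 + 450 + 170 = 5657
Weight total: 3 + 6 + 2 + 4 + 2 + 1 = 18
WMA = 5657 / 18 = 314.28

314.28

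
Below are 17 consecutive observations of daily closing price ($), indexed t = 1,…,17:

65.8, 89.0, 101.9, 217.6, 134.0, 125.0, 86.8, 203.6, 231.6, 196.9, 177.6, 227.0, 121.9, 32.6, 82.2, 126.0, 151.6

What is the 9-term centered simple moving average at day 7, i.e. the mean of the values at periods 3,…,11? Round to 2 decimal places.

163.89

Sum of periods 3–11: 101.9 + 217.6 + 134.0 + 125.0 + 86.8 + 203.6 + 231.6 + 196.9 + 177.6 = 1475.0
Divide by 9: 1475.0 / 9 = 163.89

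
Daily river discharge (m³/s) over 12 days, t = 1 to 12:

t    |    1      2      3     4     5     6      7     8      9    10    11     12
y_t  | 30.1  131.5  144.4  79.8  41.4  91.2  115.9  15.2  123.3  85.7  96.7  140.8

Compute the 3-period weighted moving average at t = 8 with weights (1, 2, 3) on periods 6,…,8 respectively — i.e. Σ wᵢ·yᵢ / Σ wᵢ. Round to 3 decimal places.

61.433

Weighted sum: 1·91.2 + 2·115.9 + 3·15.2 = 91.2 + 231.8 + 45.6 = 368.6
Weight total: 1 + 2 + 3 = 6
WMA = 368.6 / 6 = 61.433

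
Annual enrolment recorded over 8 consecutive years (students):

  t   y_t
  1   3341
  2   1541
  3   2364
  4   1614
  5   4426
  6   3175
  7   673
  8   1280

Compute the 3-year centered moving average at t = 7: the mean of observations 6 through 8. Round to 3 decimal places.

1709.333

Sum of periods 6–8: 3175 + 673 + 1280 = 5128
Divide by 3: 5128 / 3 = 1709.333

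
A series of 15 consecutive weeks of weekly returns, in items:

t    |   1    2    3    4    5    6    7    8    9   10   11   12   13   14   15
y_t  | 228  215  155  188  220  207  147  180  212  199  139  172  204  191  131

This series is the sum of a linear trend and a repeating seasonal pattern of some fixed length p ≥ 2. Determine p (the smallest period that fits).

4

First differences y_{t+1} − y_t: -13, -60, 33, 32, -13, -60, 33, 32, -13, -60, …
The difference pattern repeats every 4 terms and not for any smaller step, so p = 4.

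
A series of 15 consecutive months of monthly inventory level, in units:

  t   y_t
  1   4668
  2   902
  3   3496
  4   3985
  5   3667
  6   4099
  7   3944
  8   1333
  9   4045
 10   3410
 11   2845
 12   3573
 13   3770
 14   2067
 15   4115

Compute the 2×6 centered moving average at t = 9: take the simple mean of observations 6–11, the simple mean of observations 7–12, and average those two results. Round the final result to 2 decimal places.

Sum over 6–11: 4099 + 3944 + 1333 + 4045 + 3410 + 2845 = 19676
Sum over 7–12: 3944 + 1333 + 4045 + 3410 + 2845 + 3573 = 19150
CMA at t=9 = (19676 + 19150) / (2·6) = 38826 / 12 = 3235.50

3235.50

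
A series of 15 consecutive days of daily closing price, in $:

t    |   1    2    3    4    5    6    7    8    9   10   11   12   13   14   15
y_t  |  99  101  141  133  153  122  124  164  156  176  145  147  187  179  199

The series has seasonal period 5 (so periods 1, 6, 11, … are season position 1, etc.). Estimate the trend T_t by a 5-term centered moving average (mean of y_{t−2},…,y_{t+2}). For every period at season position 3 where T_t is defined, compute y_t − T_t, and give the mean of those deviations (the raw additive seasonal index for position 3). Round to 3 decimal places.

15.600

Season position 3 occurs at t = 3, 8, 13 (where T_t is defined).
t=3: T_3 = 125.40000; y_3 − T_3 = 141 − 125.40000 = 15.60000
t=8: T_8 = 148.40000; y_8 − T_8 = 164 − 148.40000 = 15.60000
t=13: T_13 = 171.40000; y_13 − T_13 = 187 − 171.40000 = 15.60000
Mean deviation: (15.60000 + 15.60000 + 15.60000) / 3 = 15.600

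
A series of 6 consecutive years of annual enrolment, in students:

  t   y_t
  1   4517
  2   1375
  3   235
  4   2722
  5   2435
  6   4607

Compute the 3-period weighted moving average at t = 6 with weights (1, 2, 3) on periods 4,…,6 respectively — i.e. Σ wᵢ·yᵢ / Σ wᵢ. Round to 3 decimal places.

Weighted sum: 1·2722 + 2·2435 + 3·4607 = 2722 + 4870 + 13821 = 21413
Weight total: 1 + 2 + 3 = 6
WMA = 21413 / 6 = 3568.833

3568.833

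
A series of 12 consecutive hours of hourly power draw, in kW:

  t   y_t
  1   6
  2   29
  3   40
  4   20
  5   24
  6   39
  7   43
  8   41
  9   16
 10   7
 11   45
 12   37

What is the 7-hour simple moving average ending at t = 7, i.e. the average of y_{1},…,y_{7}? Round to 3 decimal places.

Sum of periods 1–7: 6 + 29 + 40 + 20 + 24 + 39 + 43 = 201
Divide by 7: 201 / 7 = 28.714

28.714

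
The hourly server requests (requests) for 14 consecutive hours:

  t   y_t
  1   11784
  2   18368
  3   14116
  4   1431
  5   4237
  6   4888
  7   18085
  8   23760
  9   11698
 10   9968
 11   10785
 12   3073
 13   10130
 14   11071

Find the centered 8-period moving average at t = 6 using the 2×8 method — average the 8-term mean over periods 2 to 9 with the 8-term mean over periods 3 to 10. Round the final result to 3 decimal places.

11547.875

Sum over 2–9: 18368 + 14116 + 1431 + 4237 + 4888 + 18085 + 23760 + 11698 = 96583
Sum over 3–10: 14116 + 1431 + 4237 + 4888 + 18085 + 23760 + 11698 + 9968 = 88183
CMA at t=6 = (96583 + 88183) / (2·8) = 184766 / 16 = 11547.875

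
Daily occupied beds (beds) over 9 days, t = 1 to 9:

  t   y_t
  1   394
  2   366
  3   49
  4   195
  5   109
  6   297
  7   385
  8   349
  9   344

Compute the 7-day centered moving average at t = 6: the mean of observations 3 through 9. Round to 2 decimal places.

246.86

Sum of periods 3–9: 49 + 195 + 109 + 297 + 385 + 349 + 344 = 1728
Divide by 7: 1728 / 7 = 246.86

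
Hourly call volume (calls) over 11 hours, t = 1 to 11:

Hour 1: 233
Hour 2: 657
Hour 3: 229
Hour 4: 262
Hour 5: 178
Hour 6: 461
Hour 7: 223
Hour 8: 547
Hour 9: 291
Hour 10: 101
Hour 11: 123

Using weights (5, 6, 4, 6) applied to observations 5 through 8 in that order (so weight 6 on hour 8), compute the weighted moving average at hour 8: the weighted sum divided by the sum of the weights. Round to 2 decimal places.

372.86

Weighted sum: 5·178 + 6·461 + 4·223 + 6·547 = 890 + 2766 + 892 + 3282 = 7830
Weight total: 5 + 6 + 4 + 6 = 21
WMA = 7830 / 21 = 372.86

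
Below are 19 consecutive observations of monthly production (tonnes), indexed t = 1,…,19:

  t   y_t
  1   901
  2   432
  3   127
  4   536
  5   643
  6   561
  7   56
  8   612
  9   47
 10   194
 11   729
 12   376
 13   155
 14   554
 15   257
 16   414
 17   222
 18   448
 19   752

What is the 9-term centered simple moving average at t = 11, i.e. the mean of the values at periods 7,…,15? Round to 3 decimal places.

Sum of periods 7–15: 56 + 612 + 47 + 194 + 729 + 376 + 155 + 554 + 257 = 2980
Divide by 9: 2980 / 9 = 331.111

331.111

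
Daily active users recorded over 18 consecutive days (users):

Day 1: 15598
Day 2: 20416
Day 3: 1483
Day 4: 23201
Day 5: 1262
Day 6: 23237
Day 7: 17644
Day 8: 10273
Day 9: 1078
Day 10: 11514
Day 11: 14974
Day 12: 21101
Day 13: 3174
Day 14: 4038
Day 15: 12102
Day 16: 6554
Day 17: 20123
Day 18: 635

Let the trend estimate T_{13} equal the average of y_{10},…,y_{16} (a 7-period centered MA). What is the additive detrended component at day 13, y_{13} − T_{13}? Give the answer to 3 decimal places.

-7319.857

Trend T_13 = (11514 + 14974 + 21101 + 3174 + 4038 + 12102 + 6554) / 7 = 73457/7 = 10493.85714
Detrended value: 3174 − 10493.85714 = -7319.857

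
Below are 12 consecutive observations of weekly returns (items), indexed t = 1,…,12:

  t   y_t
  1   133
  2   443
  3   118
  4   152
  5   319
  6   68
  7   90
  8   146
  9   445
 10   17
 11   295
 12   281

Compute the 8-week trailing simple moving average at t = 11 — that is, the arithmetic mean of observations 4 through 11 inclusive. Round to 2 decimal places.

Sum of periods 4–11: 152 + 319 + 68 + 90 + 146 + 445 + 17 + 295 = 1532
Divide by 8: 1532 / 8 = 191.50

191.50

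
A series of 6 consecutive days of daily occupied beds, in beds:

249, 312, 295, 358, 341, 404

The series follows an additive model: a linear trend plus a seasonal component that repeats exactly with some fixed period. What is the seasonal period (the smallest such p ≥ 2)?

First differences y_{t+1} − y_t: 63, -17, 63, -17, 63, …
The difference pattern repeats every 2 terms and not for any smaller step, so p = 2.

2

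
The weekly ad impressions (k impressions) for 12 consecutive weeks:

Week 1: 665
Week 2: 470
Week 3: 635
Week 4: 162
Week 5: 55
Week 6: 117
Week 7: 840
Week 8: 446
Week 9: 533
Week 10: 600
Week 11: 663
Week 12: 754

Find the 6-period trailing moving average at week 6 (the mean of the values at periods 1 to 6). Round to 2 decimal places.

Sum of periods 1–6: 665 + 470 + 635 + 162 + 55 + 117 = 2104
Divide by 6: 2104 / 6 = 350.67

350.67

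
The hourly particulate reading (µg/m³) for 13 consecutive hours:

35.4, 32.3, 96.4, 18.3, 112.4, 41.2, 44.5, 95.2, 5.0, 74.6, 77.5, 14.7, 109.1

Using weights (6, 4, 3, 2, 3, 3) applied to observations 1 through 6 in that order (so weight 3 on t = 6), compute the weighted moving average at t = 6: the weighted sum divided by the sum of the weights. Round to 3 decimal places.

53.724

Weighted sum: 6·35.4 + 4·32.3 + 3·96.4 + 2·18.3 + 3·112.4 + 3·41.2 = 212.4 + 129.2 + 289.2 + 36.6 + 337.2 + 123.6 = 1128.2
Weight total: 6 + 4 + 3 + 2 + 3 + 3 = 21
WMA = 1128.2 / 21 = 53.724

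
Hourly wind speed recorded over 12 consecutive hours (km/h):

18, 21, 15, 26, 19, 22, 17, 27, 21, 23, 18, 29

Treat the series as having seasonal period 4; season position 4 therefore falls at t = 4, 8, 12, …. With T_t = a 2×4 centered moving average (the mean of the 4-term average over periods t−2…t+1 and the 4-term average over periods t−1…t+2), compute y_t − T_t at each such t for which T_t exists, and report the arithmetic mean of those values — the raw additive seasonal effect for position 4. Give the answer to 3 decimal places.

Season position 4 occurs at t = 4, 8 (where T_t is defined).
t=4: T_4 = 20.37500; y_4 − T_4 = 26 − 20.37500 = 5.62500
t=8: T_8 = 21.87500; y_8 − T_8 = 27 − 21.87500 = 5.12500
Mean deviation: (5.62500 + 5.12500) / 2 = 5.375

5.375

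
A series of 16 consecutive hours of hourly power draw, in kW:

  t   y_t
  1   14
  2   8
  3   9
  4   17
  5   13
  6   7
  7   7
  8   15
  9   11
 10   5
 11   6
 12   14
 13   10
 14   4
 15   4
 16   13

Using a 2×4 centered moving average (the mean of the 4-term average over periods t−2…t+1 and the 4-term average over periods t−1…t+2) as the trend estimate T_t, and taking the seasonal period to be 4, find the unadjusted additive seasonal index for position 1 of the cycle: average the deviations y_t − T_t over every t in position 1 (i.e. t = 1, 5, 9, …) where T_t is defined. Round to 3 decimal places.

1.708

Season position 1 occurs at t = 5, 9, 13 (where T_t is defined).
t=5: T_5 = 11.25000; y_5 − T_5 = 13 − 11.25000 = 1.75000
t=9: T_9 = 9.37500; y_9 − T_9 = 11 − 9.37500 = 1.62500
t=13: T_13 = 8.25000; y_13 − T_13 = 10 − 8.25000 = 1.75000
Mean deviation: (1.75000 + 1.62500 + 1.75000) / 3 = 1.708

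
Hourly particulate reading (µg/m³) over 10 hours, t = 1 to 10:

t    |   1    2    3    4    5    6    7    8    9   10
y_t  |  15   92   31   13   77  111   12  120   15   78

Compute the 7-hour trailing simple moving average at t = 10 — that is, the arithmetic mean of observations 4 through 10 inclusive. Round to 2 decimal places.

60.86

Sum of periods 4–10: 13 + 77 + 111 + 12 + 120 + 15 + 78 = 426
Divide by 7: 426 / 7 = 60.86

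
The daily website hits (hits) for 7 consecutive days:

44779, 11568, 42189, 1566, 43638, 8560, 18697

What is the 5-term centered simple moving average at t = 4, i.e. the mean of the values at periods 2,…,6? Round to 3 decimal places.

21504.200

Sum of periods 2–6: 11568 + 42189 + 1566 + 43638 + 8560 = 107521
Divide by 5: 107521 / 5 = 21504.200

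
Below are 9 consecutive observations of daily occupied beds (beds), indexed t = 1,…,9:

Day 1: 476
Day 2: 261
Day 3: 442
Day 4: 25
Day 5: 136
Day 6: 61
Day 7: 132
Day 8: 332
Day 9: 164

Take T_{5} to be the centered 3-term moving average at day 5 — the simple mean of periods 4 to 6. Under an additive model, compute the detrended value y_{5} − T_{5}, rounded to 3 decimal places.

62.000

Trend T_5 = (25 + 136 + 61) / 3 = 222/3 = 74.00000
Detrended value: 136 − 74.00000 = 62.000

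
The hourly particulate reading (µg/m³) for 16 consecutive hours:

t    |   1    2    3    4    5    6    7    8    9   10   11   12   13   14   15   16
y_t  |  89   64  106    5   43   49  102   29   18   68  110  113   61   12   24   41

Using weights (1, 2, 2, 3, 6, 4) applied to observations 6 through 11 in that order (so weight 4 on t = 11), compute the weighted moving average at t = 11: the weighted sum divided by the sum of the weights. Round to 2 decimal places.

Weighted sum: 1·49 + 2·102 + 2·29 + 3·18 + 6·68 + 4·110 = 49 + 204 + 58 + 54 + 408 + 440 = 1213
Weight total: 1 + 2 + 2 + 3 + 6 + 4 = 18
WMA = 1213 / 18 = 67.39

67.39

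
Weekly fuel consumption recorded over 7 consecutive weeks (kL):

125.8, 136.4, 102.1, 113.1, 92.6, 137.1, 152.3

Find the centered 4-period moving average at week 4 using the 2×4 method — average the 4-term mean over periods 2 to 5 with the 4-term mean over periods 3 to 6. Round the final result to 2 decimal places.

Sum over 2–5: 136.4 + 102.1 + 113.1 + 92.6 = 444.2
Sum over 3–6: 102.1 + 113.1 + 92.6 + 137.1 = 444.9
CMA at t=4 = (444.2 + 444.9) / (2·4) = 889.1 / 8 = 111.14

111.14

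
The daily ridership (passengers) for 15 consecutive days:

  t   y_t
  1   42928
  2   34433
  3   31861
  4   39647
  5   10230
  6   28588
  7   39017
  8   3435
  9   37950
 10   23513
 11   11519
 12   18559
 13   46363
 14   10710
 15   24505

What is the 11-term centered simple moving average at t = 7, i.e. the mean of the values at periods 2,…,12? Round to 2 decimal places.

Sum of periods 2–12: 34433 + 31861 + 39647 + 10230 + 28588 + 39017 + 3435 + 37950 + 23513 + 11519 + 18559 = 278752
Divide by 11: 278752 / 11 = 25341.09

25341.09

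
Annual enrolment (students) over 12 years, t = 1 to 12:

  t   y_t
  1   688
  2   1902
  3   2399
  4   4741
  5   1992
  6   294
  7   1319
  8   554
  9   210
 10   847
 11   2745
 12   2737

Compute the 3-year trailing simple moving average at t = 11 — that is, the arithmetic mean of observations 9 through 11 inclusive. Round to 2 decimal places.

Sum of periods 9–11: 210 + 847 + 2745 = 3802
Divide by 3: 3802 / 3 = 1267.33

1267.33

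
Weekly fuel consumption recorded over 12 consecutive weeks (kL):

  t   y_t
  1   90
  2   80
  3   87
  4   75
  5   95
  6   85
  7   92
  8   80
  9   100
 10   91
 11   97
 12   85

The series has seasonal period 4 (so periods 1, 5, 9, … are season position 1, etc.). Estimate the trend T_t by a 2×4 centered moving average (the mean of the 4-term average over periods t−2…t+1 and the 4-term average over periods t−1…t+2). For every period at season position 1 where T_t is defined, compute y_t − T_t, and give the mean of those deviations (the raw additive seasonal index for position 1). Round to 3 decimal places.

8.750

Season position 1 occurs at t = 5, 9 (where T_t is defined).
t=5: T_5 = 86.12500; y_5 − T_5 = 95 − 86.12500 = 8.87500
t=9: T_9 = 91.37500; y_9 − T_9 = 100 − 91.37500 = 8.62500
Mean deviation: (8.87500 + 8.62500) / 2 = 8.750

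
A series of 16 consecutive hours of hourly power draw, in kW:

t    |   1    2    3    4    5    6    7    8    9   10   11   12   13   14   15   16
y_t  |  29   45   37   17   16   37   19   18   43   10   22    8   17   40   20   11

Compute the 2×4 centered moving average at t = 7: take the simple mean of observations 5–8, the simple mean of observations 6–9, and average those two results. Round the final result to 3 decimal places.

Sum over 5–8: 16 + 37 + 19 + 18 = 90
Sum over 6–9: 37 + 19 + 18 + 43 = 117
CMA at t=7 = (90 + 117) / (2·4) = 207 / 8 = 25.875

25.875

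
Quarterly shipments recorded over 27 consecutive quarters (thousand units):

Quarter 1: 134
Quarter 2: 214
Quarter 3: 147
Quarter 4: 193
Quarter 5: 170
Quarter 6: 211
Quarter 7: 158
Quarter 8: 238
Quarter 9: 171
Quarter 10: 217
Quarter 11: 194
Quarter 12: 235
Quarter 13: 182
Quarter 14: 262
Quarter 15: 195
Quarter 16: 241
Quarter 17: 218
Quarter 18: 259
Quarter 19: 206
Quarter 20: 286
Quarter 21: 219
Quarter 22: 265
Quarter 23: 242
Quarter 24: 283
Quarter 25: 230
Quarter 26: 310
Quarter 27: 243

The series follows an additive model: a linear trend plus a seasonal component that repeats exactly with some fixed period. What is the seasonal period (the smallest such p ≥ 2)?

6

First differences y_{t+1} − y_t: 80, -67, 46, -23, 41, -53, 80, -67, 46, -23, 41, -53, 80, -67, …
The difference pattern repeats every 6 terms and not for any smaller step, so p = 6.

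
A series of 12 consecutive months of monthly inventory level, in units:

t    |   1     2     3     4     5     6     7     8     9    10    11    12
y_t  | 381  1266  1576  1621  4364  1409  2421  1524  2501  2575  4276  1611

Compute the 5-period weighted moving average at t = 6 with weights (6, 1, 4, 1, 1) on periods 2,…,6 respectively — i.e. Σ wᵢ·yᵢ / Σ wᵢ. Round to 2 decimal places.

1648.38

Weighted sum: 6·1266 + 1·1576 + 4·1621 + 1·4364 + 1·1409 = 7596 + 1576 + 6484 + 4364 + 1409 = 21429
Weight total: 6 + 1 + 4 + 1 + 1 = 13
WMA = 21429 / 13 = 1648.38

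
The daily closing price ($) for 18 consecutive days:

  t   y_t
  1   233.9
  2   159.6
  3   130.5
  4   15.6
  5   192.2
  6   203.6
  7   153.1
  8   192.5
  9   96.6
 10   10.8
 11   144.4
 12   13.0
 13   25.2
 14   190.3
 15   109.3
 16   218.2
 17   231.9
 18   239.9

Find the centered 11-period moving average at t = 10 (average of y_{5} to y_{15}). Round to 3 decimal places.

Sum of periods 5–15: 192.2 + 203.6 + 153.1 + 192.5 + 96.6 + 10.8 + 144.4 + 13.0 + 25.2 + 190.3 + 109.3 = 1331.0
Divide by 11: 1331.0 / 11 = 121.000

121.000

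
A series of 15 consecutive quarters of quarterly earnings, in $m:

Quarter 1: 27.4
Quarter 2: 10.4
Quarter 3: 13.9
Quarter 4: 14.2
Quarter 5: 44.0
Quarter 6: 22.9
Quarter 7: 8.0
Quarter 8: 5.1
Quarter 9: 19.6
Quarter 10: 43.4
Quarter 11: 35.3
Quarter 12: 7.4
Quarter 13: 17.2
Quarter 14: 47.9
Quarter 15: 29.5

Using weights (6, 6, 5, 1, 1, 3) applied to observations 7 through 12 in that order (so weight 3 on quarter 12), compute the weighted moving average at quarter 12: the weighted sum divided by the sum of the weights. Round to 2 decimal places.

12.61

Weighted sum: 6·8.0 + 6·5.1 + 5·19.6 + 1·43.4 + 1·35.3 + 3·7.4 = 48.0 + 30.6 + 98.0 + 43.4 + 35.3 + 22.2 = 277.5
Weight total: 6 + 6 + 5 + 1 + 1 + 3 = 22
WMA = 277.5 / 22 = 12.61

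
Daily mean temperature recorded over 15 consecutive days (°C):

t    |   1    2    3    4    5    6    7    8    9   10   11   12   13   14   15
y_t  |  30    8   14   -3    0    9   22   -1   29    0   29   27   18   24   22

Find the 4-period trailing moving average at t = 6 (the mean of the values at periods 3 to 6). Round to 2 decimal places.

Sum of periods 3–6: 14 + (-3) + 0 + 9 = 20
Divide by 4: 20 / 4 = 5.00

5.00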